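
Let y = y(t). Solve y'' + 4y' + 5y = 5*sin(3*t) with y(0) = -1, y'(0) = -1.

y = -3*cos(3*t)/8 - sin(3*t)/8 - 15*exp(-2*t)*sin(t)/8 - 5*cos(t)*exp(-2*t)/8

Characteristic equation r² + 4r + 5 = 0 has discriminant (4)² - 4·(5) = -4 < 0, so r = -2 ± i.
Hence y_h = C1*cos(t)*exp(-2*t) + C2*exp(-2*t)*sin(t).
Try y_p = A*cos(3*t) + B*sin(3*t). Substituting and equating the coefficients of cos(3t) and sin(3t) gives A = -3/8, B = -1/8, so y_p = -3*cos(3*t)/8 - sin(3*t)/8.
General solution: y = -3*cos(3*t)/8 - sin(3*t)/8 + C1*cos(t)*exp(-2*t) + C2*exp(-2*t)*sin(t).
Apply the initial conditions: y(0) = -3/8 + C1 = -1 and y'(0) = -3/8 + C2 - 2*C1 = -1. Solving gives C1 = -5/8, C2 = -15/8.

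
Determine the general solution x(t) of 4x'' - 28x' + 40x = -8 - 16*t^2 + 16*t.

Divide through by 4: x'' - 7x' + 10x = -2 - 4*t^2 + 4*t.
Characteristic equation r² - 7r + 10 = 0 factors as (r - 5)(r - 2) = 0, so r = 5, 2.
Hence x_h = C1*exp(5*t) + C2*exp(2*t).
For the particular solution try x_p = A0 + A1*t + A2*t^2. Substituting and matching coefficients of each power of t gives A0 = -29/125, A1 = -4/25, A2 = -2/5, so x_p = -29/125 - 4*t/25 - 2*t^2/5.

x = -29/125 - 4*t/25 - 2*t**2/5 + C1*exp(5*t) + C2*exp(2*t)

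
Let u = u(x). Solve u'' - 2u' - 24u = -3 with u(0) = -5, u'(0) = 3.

Characteristic equation r² - 2r - 24 = 0 factors as (r + 4)(r - 6) = 0, so r = -4, 6.
Hence u_h = C1*exp(-4*x) + C2*exp(6*x).
For the particular solution try u_p = A0. Substituting and matching coefficients of each power of x gives A0 = 1/8, so u_p = 1/8.
General solution: u = 1/8 + C1*exp(-4*x) + C2*exp(6*x).
Apply the initial conditions: u(0) = 1/8 + C1 + C2 = -5 and u'(0) = -4*C1 + 6*C2 = 3. Solving gives C1 = -27/8, C2 = -7/4.

u = 1/8 - 27*exp(-4*x)/8 - 7*exp(6*x)/4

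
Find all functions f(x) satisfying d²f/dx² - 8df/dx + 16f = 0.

f = C1*exp(4*x) + C2*x*exp(4*x)

Characteristic equation r² - 8r + 16 = 0 has discriminant (-8)² - 4·(16) = 0, so r = 4 is a repeated root.
Hence f_h = (C1 + C2*x)*exp(4*x).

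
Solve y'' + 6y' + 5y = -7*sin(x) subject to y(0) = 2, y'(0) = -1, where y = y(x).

Characteristic equation r² + 6r + 5 = 0 factors as (r + 1)(r + 5) = 0, so r = -1, -5.
Hence y_h = C1*exp(-x) + C2*exp(-5*x).
Try y_p = A*cos(x) + B*sin(x). Substituting and equating the coefficients of cos(x) and sin(x) gives A = 21/26, B = -7/13, so y_p = -7*sin(x)/13 + 21*cos(x)/26.
General solution: y = -7*sin(x)/13 + 21*cos(x)/26 + C1*exp(-x) + C2*exp(-5*x).
Apply the initial conditions: y(0) = 21/26 + C1 + C2 = 2 and y'(0) = -7/13 - C1 - 5*C2 = -1. Solving gives C1 = 11/8, C2 = -19/104.

y = -19*exp(-5*x)/104 - 7*sin(x)/13 + 11*exp(-x)/8 + 21*cos(x)/26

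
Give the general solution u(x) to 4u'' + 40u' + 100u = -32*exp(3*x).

u = -exp(3*x)/8 + C1*exp(-5*x) + C2*x*exp(-5*x)

Divide through by 4: u'' + 10u' + 25u = -8*exp(3*x).
Characteristic equation r² + 10r + 25 = 0 has discriminant (10)² - 4·(25) = 0, so r = -5 is a repeated root.
Hence u_h = (C1 + C2*x)*exp(-5*x).
Try u_p = A*exp(3*x). Substituting into the equation and dividing by exp(3*x) gives A = -1/8, so u_p = -exp(3*x)/8.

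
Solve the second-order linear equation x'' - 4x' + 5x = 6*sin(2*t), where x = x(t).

Characteristic equation r² - 4r + 5 = 0 has discriminant (-4)² - 4·(5) = -4 < 0, so r = 2 ± i.
Hence x_h = C1*cos(t)*exp(2*t) + C2*exp(2*t)*sin(t).
Try x_p = A*cos(2*t) + B*sin(2*t). Substituting and equating the coefficients of cos(2t) and sin(2t) gives A = 48/65, B = 6/65, so x_p = 6*sin(2*t)/65 + 48*cos(2*t)/65.

x = 6*sin(2*t)/65 + 48*cos(2*t)/65 + C1*cos(t)*exp(2*t) + C2*exp(2*t)*sin(t)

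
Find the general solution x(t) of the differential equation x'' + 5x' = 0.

Characteristic equation r² + 5r = 0 factors as (r + 5)r = 0, so r = -5, 0.
Hence x_h = C1*exp(-5*t) + C2.

x = C2 + C1*exp(-5*t)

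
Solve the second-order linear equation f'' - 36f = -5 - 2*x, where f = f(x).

f = 5/36 + x/18 + C1*exp(-6*x) + C2*exp(6*x)

Characteristic equation r² - 36 = 0 factors as (r + 6)(r - 6) = 0, so r = -6, 6.
Hence f_h = C1*exp(-6*x) + C2*exp(6*x).
For the particular solution try f_p = A0 + A1*x. Substituting and matching coefficients of each power of x gives A0 = 5/36, A1 = 1/18, so f_p = 5/36 + x/18.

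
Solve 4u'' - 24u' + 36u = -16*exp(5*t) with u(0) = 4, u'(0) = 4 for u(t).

Divide through by 4: u'' - 6u' + 9u = -4*exp(5*t).
Characteristic equation r² - 6r + 9 = 0 has discriminant (-6)² - 4·(9) = 0, so r = 3 is a repeated root.
Hence u_h = (C1 + C2*t)*exp(3*t).
Try u_p = A*exp(5*t). Substituting into the equation and dividing by exp(5*t) gives A = -1, so u_p = -exp(5*t).
General solution: u = -exp(5*t) + C1*exp(3*t) + C2*t*exp(3*t).
Apply the initial conditions: u(0) = -1 + C1 = 4 and u'(0) = -5 + C2 + 3*C1 = 4. Solving gives C1 = 5, C2 = -6.

u = -exp(5*t) + 5*exp(3*t) - 6*t*exp(3*t)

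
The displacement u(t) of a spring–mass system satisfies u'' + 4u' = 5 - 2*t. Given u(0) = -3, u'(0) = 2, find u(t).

Characteristic equation r² + 4r = 0 factors as (r + 4)r = 0, so r = -4, 0.
Hence u_h = C1*exp(-4*t) + C2.
Since 0 is a characteristic root (multiplicity 1), multiply the polynomial trial by t: try u_p = t*(A0 + A1*t). Substituting and matching coefficients of each power of t gives A0 = 11/8, A1 = -1/4, so u_p = -t^2/4 + 11*t/8.
General solution: u = C2 - t^2/4 + 11*t/8 + C1*exp(-4*t).
Apply the initial conditions: u(0) = C1 + C2 = -3 and u'(0) = 11/8 - 4*C1 = 2. Solving gives C1 = -5/32, C2 = -91/32.

u = -91/32 - 5*exp(-4*t)/32 - t**2/4 + 11*t/8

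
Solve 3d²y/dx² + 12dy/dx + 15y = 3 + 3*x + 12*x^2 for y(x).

y = 93/125 - 27*x/25 + 4*x**2/5 + C1*cos(x)*exp(-2*x) + C2*exp(-2*x)*sin(x)

Divide through by 3: y'' + 4y' + 5y = 1 + x + 4*x^2.
Characteristic equation r² + 4r + 5 = 0 has discriminant (4)² - 4·(5) = -4 < 0, so r = -2 ± i.
Hence y_h = C1*cos(x)*exp(-2*x) + C2*exp(-2*x)*sin(x).
For the particular solution try y_p = A0 + A1*x + A2*x^2. Substituting and matching coefficients of each power of x gives A0 = 93/125, A1 = -27/25, A2 = 4/5, so y_p = 93/125 - 27*x/25 + 4*x^2/5.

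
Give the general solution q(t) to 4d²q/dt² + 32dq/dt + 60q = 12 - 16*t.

Divide through by 4: q'' + 8q' + 15q = 3 - 4*t.
Characteristic equation r² + 8r + 15 = 0 factors as (r + 3)(r + 5) = 0, so r = -3, -5.
Hence q_h = C1*exp(-3*t) + C2*exp(-5*t).
For the particular solution try q_p = A0 + A1*t. Substituting and matching coefficients of each power of t gives A0 = 77/225, A1 = -4/15, so q_p = 77/225 - 4*t/15.

q = 77/225 - 4*t/15 + C1*exp(-3*t) + C2*exp(-5*t)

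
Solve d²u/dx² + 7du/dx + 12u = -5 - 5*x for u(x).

Characteristic equation r² + 7r + 12 = 0 factors as (r + 3)(r + 4) = 0, so r = -3, -4.
Hence u_h = C1*exp(-3*x) + C2*exp(-4*x).
For the particular solution try u_p = A0 + A1*x. Substituting and matching coefficients of each power of x gives A0 = -25/144, A1 = -5/12, so u_p = -25/144 - 5*x/12.

u = -25/144 - 5*x/12 + C1*exp(-3*x) + C2*exp(-4*x)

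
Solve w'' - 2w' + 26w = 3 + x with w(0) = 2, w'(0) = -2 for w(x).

w = 20/169 + x/26 - 265*exp(x)*sin(5*x)/338 + 318*cos(5*x)*exp(x)/169

Characteristic equation r² - 2r + 26 = 0 has discriminant (-2)² - 4·(26) = -100 < 0, so r = 1 ± 5i.
Hence w_h = C1*cos(5*x)*exp(x) + C2*exp(x)*sin(5*x).
For the particular solution try w_p = A0 + A1*x. Substituting and matching coefficients of each power of x gives A0 = 20/169, A1 = 1/26, so w_p = 20/169 + x/26.
General solution: w = 20/169 + x/26 + C1*cos(5*x)*exp(x) + C2*exp(x)*sin(5*x).
Apply the initial conditions: w(0) = 20/169 + C1 = 2 and w'(0) = 1/26 + C1 + 5*C2 = -2. Solving gives C1 = 318/169, C2 = -265/338.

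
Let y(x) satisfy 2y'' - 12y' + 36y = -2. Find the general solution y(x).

y = -1/18 + C1*cos(3*x)*exp(3*x) + C2*exp(3*x)*sin(3*x)

Divide through by 2: y'' - 6y' + 18y = -1.
Characteristic equation r² - 6r + 18 = 0 has discriminant (-6)² - 4·(18) = -36 < 0, so r = 3 ± 3i.
Hence y_h = C1*cos(3*x)*exp(3*x) + C2*exp(3*x)*sin(3*x).
For the particular solution try y_p = A0. Substituting and matching coefficients of each power of x gives A0 = -1/18, so y_p = -1/18.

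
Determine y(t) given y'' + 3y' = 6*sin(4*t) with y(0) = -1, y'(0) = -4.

y = -11/6 - 9*cos(4*t)/50 - 6*sin(4*t)/25 + 76*exp(-3*t)/75

Characteristic equation r² + 3r = 0 factors as (r + 3)r = 0, so r = -3, 0.
Hence y_h = C1*exp(-3*t) + C2.
Try y_p = A*cos(4*t) + B*sin(4*t). Substituting and equating the coefficients of cos(4t) and sin(4t) gives A = -9/50, B = -6/25, so y_p = -9*cos(4*t)/50 - 6*sin(4*t)/25.
General solution: y = C2 - 9*cos(4*t)/50 - 6*sin(4*t)/25 + C1*exp(-3*t).
Apply the initial conditions: y(0) = -9/50 + C1 + C2 = -1 and y'(0) = -24/25 - 3*C1 = -4. Solving gives C1 = 76/75, C2 = -11/6.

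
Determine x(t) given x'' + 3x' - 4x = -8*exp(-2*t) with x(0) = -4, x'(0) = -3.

Characteristic equation r² + 3r - 4 = 0 factors as (r + 4)(r - 1) = 0, so r = -4, 1.
Hence x_h = C1*exp(-4*t) + C2*exp(t).
Try x_p = A*exp(-2*t). Substituting into the equation and dividing by exp(-2*t) gives A = 4/3, so x_p = 4*exp(-2*t)/3.
General solution: x = 4*exp(-2*t)/3 + C1*exp(-4*t) + C2*exp(t).
Apply the initial conditions: x(0) = 4/3 + C1 + C2 = -4 and x'(0) = -8/3 + C2 - 4*C1 = -3. Solving gives C1 = -1, C2 = -13/3.

x = -exp(-4*t) - 13*exp(t)/3 + 4*exp(-2*t)/3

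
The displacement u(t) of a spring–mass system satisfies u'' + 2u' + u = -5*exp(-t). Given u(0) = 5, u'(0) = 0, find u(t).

Characteristic equation r² + 2r + 1 = 0 has discriminant (2)² - 4·(1) = 0, so r = -1 is a repeated root.
Hence u_h = (C1 + C2*t)*exp(-t).
Since exp(-t) solves the homogeneous equation (r = -1 is a root of multiplicity 2), multiply the trial by t^2. Try u_p = A*t^2*exp(-t). Substituting into the equation and dividing by exp(-t) gives A = -5/2, so u_p = -5*t^2*exp(-t)/2.
General solution: u = C1*exp(-t) - 5*t^2*exp(-t)/2 + C2*t*exp(-t).
Apply the initial conditions: u(0) = C1 = 5 and u'(0) = C2 - C1 = 0. Solving gives C1 = 5, C2 = 5.

u = 5*exp(-t) + 5*t*exp(-t) - 5*t**2*exp(-t)/2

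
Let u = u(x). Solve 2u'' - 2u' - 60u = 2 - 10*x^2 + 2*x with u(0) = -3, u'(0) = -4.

u = -14/675 - 509*exp(6*x)/297 - 348*exp(-5*x)/275 - 2*x/45 + x**2/6

Divide through by 2: u'' - u' - 30u = 1 + x - 5*x^2.
Characteristic equation r² - r - 30 = 0 factors as (r - 6)(r + 5) = 0, so r = 6, -5.
Hence u_h = C1*exp(6*x) + C2*exp(-5*x).
For the particular solution try u_p = A0 + A1*x + A2*x^2. Substituting and matching coefficients of each power of x gives A0 = -14/675, A1 = -2/45, A2 = 1/6, so u_p = -14/675 - 2*x/45 + x^2/6.
General solution: u = -14/675 - 2*x/45 + x^2/6 + C1*exp(6*x) + C2*exp(-5*x).
Apply the initial conditions: u(0) = -14/675 + C1 + C2 = -3 and u'(0) = -2/45 - 5*C2 + 6*C1 = -4. Solving gives C1 = -509/297, C2 = -348/275.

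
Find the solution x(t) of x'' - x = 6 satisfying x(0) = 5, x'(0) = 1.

Characteristic equation r² - 1 = 0 factors as (r + 1)(r - 1) = 0, so r = -1, 1.
Hence x_h = C1*exp(-t) + C2*exp(t).
For the particular solution try x_p = A0. Substituting and matching coefficients of each power of t gives A0 = -6, so x_p = -6.
General solution: x = -6 + C1*exp(-t) + C2*exp(t).
Apply the initial conditions: x(0) = -6 + C1 + C2 = 5 and x'(0) = C2 - C1 = 1. Solving gives C1 = 5, C2 = 6.

x = -6 + 5*exp(-t) + 6*exp(t)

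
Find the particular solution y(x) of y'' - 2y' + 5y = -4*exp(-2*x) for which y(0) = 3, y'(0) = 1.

Characteristic equation r² - 2r + 5 = 0 has discriminant (-2)² - 4·(5) = -16 < 0, so r = 1 ± 2i.
Hence y_h = C1*cos(2*x)*exp(x) + C2*exp(x)*sin(2*x).
Try y_p = A*exp(-2*x). Substituting into the equation and dividing by exp(-2*x) gives A = -4/13, so y_p = -4*exp(-2*x)/13.
General solution: y = -4*exp(-2*x)/13 + C1*cos(2*x)*exp(x) + C2*exp(x)*sin(2*x).
Apply the initial conditions: y(0) = -4/13 + C1 = 3 and y'(0) = 8/13 + C1 + 2*C2 = 1. Solving gives C1 = 43/13, C2 = -19/13.

y = -4*exp(-2*x)/13 - 19*exp(x)*sin(2*x)/13 + 43*cos(2*x)*exp(x)/13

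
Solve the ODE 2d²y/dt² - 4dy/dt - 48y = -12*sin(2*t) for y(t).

Divide through by 2: y'' - 2y' - 24y = -6*sin(2*t).
Characteristic equation r² - 2r - 24 = 0 factors as (r - 6)(r + 4) = 0, so r = 6, -4.
Hence y_h = C1*exp(6*t) + C2*exp(-4*t).
Try y_p = A*cos(2*t) + B*sin(2*t). Substituting and equating the coefficients of cos(2t) and sin(2t) gives A = -3/100, B = 21/100, so y_p = -3*cos(2*t)/100 + 21*sin(2*t)/100.

y = -3*cos(2*t)/100 + 21*sin(2*t)/100 + C1*exp(6*t) + C2*exp(-4*t)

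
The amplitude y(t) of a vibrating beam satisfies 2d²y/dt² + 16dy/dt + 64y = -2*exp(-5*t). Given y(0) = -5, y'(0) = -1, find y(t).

y = -exp(-5*t)/17 - 179*exp(-4*t)*sin(4*t)/34 - 84*cos(4*t)*exp(-4*t)/17

Divide through by 2: y'' + 8y' + 32y = -exp(-5*t).
Characteristic equation r² + 8r + 32 = 0 has discriminant (8)² - 4·(32) = -64 < 0, so r = -4 ± 4i.
Hence y_h = C1*cos(4*t)*exp(-4*t) + C2*exp(-4*t)*sin(4*t).
Try y_p = A*exp(-5*t). Substituting into the equation and dividing by exp(-5*t) gives A = -1/17, so y_p = -exp(-5*t)/17.
General solution: y = -exp(-5*t)/17 + C1*cos(4*t)*exp(-4*t) + C2*exp(-4*t)*sin(4*t).
Apply the initial conditions: y(0) = -1/17 + C1 = -5 and y'(0) = 5/17 - 4*C1 + 4*C2 = -1. Solving gives C1 = -84/17, C2 = -179/34.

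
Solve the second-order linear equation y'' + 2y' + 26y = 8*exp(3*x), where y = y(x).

y = 8*exp(3*x)/41 + C1*cos(5*x)*exp(-x) + C2*exp(-x)*sin(5*x)

Characteristic equation r² + 2r + 26 = 0 has discriminant (2)² - 4·(26) = -100 < 0, so r = -1 ± 5i.
Hence y_h = C1*cos(5*x)*exp(-x) + C2*exp(-x)*sin(5*x).
Try y_p = A*exp(3*x). Substituting into the equation and dividing by exp(3*x) gives A = 8/41, so y_p = 8*exp(3*x)/41.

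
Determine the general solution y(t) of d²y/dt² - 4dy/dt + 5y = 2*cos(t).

Characteristic equation r² - 4r + 5 = 0 has discriminant (-4)² - 4·(5) = -4 < 0, so r = 2 ± i.
Hence y_h = C1*cos(t)*exp(2*t) + C2*exp(2*t)*sin(t).
Try y_p = A*cos(t) + B*sin(t). Substituting and equating the coefficients of cos(t) and sin(t) gives A = 1/4, B = -1/4, so y_p = -sin(t)/4 + cos(t)/4.

y = -sin(t)/4 + cos(t)/4 + C1*cos(t)*exp(2*t) + C2*exp(2*t)*sin(t)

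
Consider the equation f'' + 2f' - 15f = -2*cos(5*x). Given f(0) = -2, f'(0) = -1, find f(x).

f = -95*exp(3*x)/68 - 13*exp(-5*x)/20 - sin(5*x)/85 + 4*cos(5*x)/85

Characteristic equation r² + 2r - 15 = 0 factors as (r + 5)(r - 3) = 0, so r = -5, 3.
Hence f_h = C1*exp(-5*x) + C2*exp(3*x).
Try f_p = A*cos(5*x) + B*sin(5*x). Substituting and equating the coefficients of cos(5x) and sin(5x) gives A = 4/85, B = -1/85, so f_p = -sin(5*x)/85 + 4*cos(5*x)/85.
General solution: f = -sin(5*x)/85 + 4*cos(5*x)/85 + C1*exp(-5*x) + C2*exp(3*x).
Apply the initial conditions: f(0) = 4/85 + C1 + C2 = -2 and f'(0) = -1/17 - 5*C1 + 3*C2 = -1. Solving gives C1 = -13/20, C2 = -95/68.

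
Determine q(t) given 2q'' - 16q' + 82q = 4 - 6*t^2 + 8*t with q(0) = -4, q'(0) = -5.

Divide through by 2: q'' - 8q' + 41q = 2 - 3*t^2 + 4*t.
Characteristic equation r² - 8r + 41 = 0 has discriminant (-8)² - 4·(41) = -100 < 0, so r = 4 ± 5i.
Hence q_h = C1*cos(5*t)*exp(4*t) + C2*exp(4*t)*sin(5*t).
For the particular solution try q_p = A0 + A1*t + A2*t^2. Substituting and matching coefficients of each power of t gives A0 = 4536/68921, A1 = 116/1681, A2 = -3/41, so q_p = 4536/68921 - 3*t^2/41 + 116*t/1681.
General solution: q = 4536/68921 - 3*t^2/41 + 116*t/1681 + C1*cos(5*t)*exp(4*t) + C2*exp(4*t)*sin(5*t).
Apply the initial conditions: q(0) = 4536/68921 + C1 = -4 and q'(0) = 116/1681 + 4*C1 + 5*C2 = -5. Solving gives C1 = -280220/68921, C2 = 771519/344605.

q = 4536/68921 - 3*t**2/41 + 116*t/1681 - 280220*cos(5*t)*exp(4*t)/68921 + 771519*exp(4*t)*sin(5*t)/344605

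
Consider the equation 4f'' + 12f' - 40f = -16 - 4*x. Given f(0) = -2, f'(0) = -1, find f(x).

f = 43/100 - 94*exp(-5*x)/175 - 53*exp(2*x)/28 + x/10

Divide through by 4: f'' + 3f' - 10f = -4 - x.
Characteristic equation r² + 3r - 10 = 0 factors as (r - 2)(r + 5) = 0, so r = 2, -5.
Hence f_h = C1*exp(2*x) + C2*exp(-5*x).
For the particular solution try f_p = A0 + A1*x. Substituting and matching coefficients of each power of x gives A0 = 43/100, A1 = 1/10, so f_p = 43/100 + x/10.
General solution: f = 43/100 + x/10 + C1*exp(2*x) + C2*exp(-5*x).
Apply the initial conditions: f(0) = 43/100 + C1 + C2 = -2 and f'(0) = 1/10 - 5*C2 + 2*C1 = -1. Solving gives C1 = -53/28, C2 = -94/175.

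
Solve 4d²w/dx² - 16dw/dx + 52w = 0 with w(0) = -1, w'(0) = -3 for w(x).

Divide through by 4: w'' - 4w' + 13w = 0.
Characteristic equation r² - 4r + 13 = 0 has discriminant (-4)² - 4·(13) = -36 < 0, so r = 2 ± 3i.
Hence w_h = C1*cos(3*x)*exp(2*x) + C2*exp(2*x)*sin(3*x).
Apply the initial conditions: w(0) = C1 = -1 and w'(0) = 2*C1 + 3*C2 = -3. Solving gives C1 = -1, C2 = -1/3.

w = -cos(3*x)*exp(2*x) - exp(2*x)*sin(3*x)/3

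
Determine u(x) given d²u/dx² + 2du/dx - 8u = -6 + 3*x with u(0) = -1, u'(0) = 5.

u = 21/32 - 139*exp(-4*x)/96 - 5*exp(2*x)/24 - 3*x/8

Characteristic equation r² + 2r - 8 = 0 factors as (r + 4)(r - 2) = 0, so r = -4, 2.
Hence u_h = C1*exp(-4*x) + C2*exp(2*x).
For the particular solution try u_p = A0 + A1*x. Substituting and matching coefficients of each power of x gives A0 = 21/32, A1 = -3/8, so u_p = 21/32 - 3*x/8.
General solution: u = 21/32 - 3*x/8 + C1*exp(-4*x) + C2*exp(2*x).
Apply the initial conditions: u(0) = 21/32 + C1 + C2 = -1 and u'(0) = -3/8 - 4*C1 + 2*C2 = 5. Solving gives C1 = -139/96, C2 = -5/24.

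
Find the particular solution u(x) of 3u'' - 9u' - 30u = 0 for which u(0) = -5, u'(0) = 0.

Divide through by 3: u'' - 3u' - 10u = 0.
Characteristic equation r² - 3r - 10 = 0 factors as (r + 2)(r - 5) = 0, so r = -2, 5.
Hence u_h = C1*exp(-2*x) + C2*exp(5*x).
Apply the initial conditions: u(0) = C1 + C2 = -5 and u'(0) = -2*C1 + 5*C2 = 0. Solving gives C1 = -25/7, C2 = -10/7.

u = -25*exp(-2*x)/7 - 10*exp(5*x)/7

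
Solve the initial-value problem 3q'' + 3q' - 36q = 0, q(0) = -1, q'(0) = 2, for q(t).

Divide through by 3: q'' + q' - 12q = 0.
Characteristic equation r² + r - 12 = 0 factors as (r - 3)(r + 4) = 0, so r = 3, -4.
Hence q_h = C1*exp(3*t) + C2*exp(-4*t).
Apply the initial conditions: q(0) = C1 + C2 = -1 and q'(0) = -4*C2 + 3*C1 = 2. Solving gives C1 = -2/7, C2 = -5/7.

q = -5*exp(-4*t)/7 - 2*exp(3*t)/7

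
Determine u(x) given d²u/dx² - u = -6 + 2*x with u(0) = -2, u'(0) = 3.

Characteristic equation r² - 1 = 0 factors as (r + 1)(r - 1) = 0, so r = -1, 1.
Hence u_h = C1*exp(-x) + C2*exp(x).
For the particular solution try u_p = A0 + A1*x. Substituting and matching coefficients of each power of x gives A0 = 6, A1 = -2, so u_p = 6 - 2*x.
General solution: u = 6 - 2*x + C1*exp(-x) + C2*exp(x).
Apply the initial conditions: u(0) = 6 + C1 + C2 = -2 and u'(0) = -2 + C2 - C1 = 3. Solving gives C1 = -13/2, C2 = -3/2.

u = 6 - 2*x - 13*exp(-x)/2 - 3*exp(x)/2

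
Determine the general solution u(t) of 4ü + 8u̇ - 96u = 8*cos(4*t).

Divide through by 4: u'' + 2u' - 24u = 2*cos(4*t).
Characteristic equation r² + 2r - 24 = 0 factors as (r + 6)(r - 4) = 0, so r = -6, 4.
Hence u_h = C1*exp(-6*t) + C2*exp(4*t).
Try u_p = A*cos(4*t) + B*sin(4*t). Substituting and equating the coefficients of cos(4t) and sin(4t) gives A = -5/104, B = 1/104, so u_p = -5*cos(4*t)/104 + sin(4*t)/104.

u = -5*cos(4*t)/104 + sin(4*t)/104 + C1*exp(-6*t) + C2*exp(4*t)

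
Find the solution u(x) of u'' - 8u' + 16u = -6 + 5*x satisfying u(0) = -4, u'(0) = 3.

Characteristic equation r² - 8r + 16 = 0 has discriminant (-8)² - 4·(16) = 0, so r = 4 is a repeated root.
Hence u_h = (C1 + C2*x)*exp(4*x).
For the particular solution try u_p = A0 + A1*x. Substituting and matching coefficients of each power of x gives A0 = -7/32, A1 = 5/16, so u_p = -7/32 + 5*x/16.
General solution: u = -7/32 + 5*x/16 + C1*exp(4*x) + C2*x*exp(4*x).
Apply the initial conditions: u(0) = -7/32 + C1 = -4 and u'(0) = 5/16 + C2 + 4*C1 = 3. Solving gives C1 = -121/32, C2 = 285/16.

u = -7/32 - 121*exp(4*x)/32 + 5*x/16 + 285*x*exp(4*x)/16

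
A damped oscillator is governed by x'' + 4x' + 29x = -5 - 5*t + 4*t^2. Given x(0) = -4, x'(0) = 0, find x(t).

x = -3729/24389 - 177*t/841 + 4*t**2/29 - 182521*exp(-2*t)*sin(5*t)/121945 - 93827*cos(5*t)*exp(-2*t)/24389

Characteristic equation r² + 4r + 29 = 0 has discriminant (4)² - 4·(29) = -100 < 0, so r = -2 ± 5i.
Hence x_h = C1*cos(5*t)*exp(-2*t) + C2*exp(-2*t)*sin(5*t).
For the particular solution try x_p = A0 + A1*t + A2*t^2. Substituting and matching coefficients of each power of t gives A0 = -3729/24389, A1 = -177/841, A2 = 4/29, so x_p = -3729/24389 - 177*t/841 + 4*t^2/29.
General solution: x = -3729/24389 - 177*t/841 + 4*t^2/29 + C1*cos(5*t)*exp(-2*t) + C2*exp(-2*t)*sin(5*t).
Apply the initial conditions: x(0) = -3729/24389 + C1 = -4 and x'(0) = -177/841 - 2*C1 + 5*C2 = 0. Solving gives C1 = -93827/24389, C2 = -182521/121945.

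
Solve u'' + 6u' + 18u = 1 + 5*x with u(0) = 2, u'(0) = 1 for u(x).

u = -1/27 + 5*x/18 + 41*exp(-3*x)*sin(3*x)/18 + 55*cos(3*x)*exp(-3*x)/27

Characteristic equation r² + 6r + 18 = 0 has discriminant (6)² - 4·(18) = -36 < 0, so r = -3 ± 3i.
Hence u_h = C1*cos(3*x)*exp(-3*x) + C2*exp(-3*x)*sin(3*x).
For the particular solution try u_p = A0 + A1*x. Substituting and matching coefficients of each power of x gives A0 = -1/27, A1 = 5/18, so u_p = -1/27 + 5*x/18.
General solution: u = -1/27 + 5*x/18 + C1*cos(3*x)*exp(-3*x) + C2*exp(-3*x)*sin(3*x).
Apply the initial conditions: u(0) = -1/27 + C1 = 2 and u'(0) = 5/18 - 3*C1 + 3*C2 = 1. Solving gives C1 = 55/27, C2 = 41/18.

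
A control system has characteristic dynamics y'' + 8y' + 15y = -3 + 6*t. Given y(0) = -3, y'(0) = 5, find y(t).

y = -31/75 - 25*exp(-3*t)/6 + 2*t/5 + 79*exp(-5*t)/50

Characteristic equation r² + 8r + 15 = 0 factors as (r + 3)(r + 5) = 0, so r = -3, -5.
Hence y_h = C1*exp(-3*t) + C2*exp(-5*t).
For the particular solution try y_p = A0 + A1*t. Substituting and matching coefficients of each power of t gives A0 = -31/75, A1 = 2/5, so y_p = -31/75 + 2*t/5.
General solution: y = -31/75 + 2*t/5 + C1*exp(-3*t) + C2*exp(-5*t).
Apply the initial conditions: y(0) = -31/75 + C1 + C2 = -3 and y'(0) = 2/5 - 5*C2 - 3*C1 = 5. Solving gives C1 = -25/6, C2 = 79/50.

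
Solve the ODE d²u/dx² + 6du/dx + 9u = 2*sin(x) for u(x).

u = -3*cos(x)/25 + 4*sin(x)/25 + C1*exp(-3*x) + C2*x*exp(-3*x)

Characteristic equation r² + 6r + 9 = 0 has discriminant (6)² - 4·(9) = 0, so r = -3 is a repeated root.
Hence u_h = (C1 + C2*x)*exp(-3*x).
Try u_p = A*cos(x) + B*sin(x). Substituting and equating the coefficients of cos(x) and sin(x) gives A = -3/25, B = 4/25, so u_p = -3*cos(x)/25 + 4*sin(x)/25.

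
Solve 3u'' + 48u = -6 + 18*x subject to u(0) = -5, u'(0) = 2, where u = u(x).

u = -1/8 - 39*cos(4*x)/8 + 3*x/8 + 13*sin(4*x)/32

Divide through by 3: u'' + 16u = -2 + 6*x.
Characteristic equation r² + 16 = 0 has discriminant (0)² - 4·(16) = -64 < 0, so r = ± 4i.
Hence u_h = C1*cos(4*x) + C2*sin(4*x).
For the particular solution try u_p = A0 + A1*x. Substituting and matching coefficients of each power of x gives A0 = -1/8, A1 = 3/8, so u_p = -1/8 + 3*x/8.
General solution: u = -1/8 + 3*x/8 + C1*cos(4*x) + C2*sin(4*x).
Apply the initial conditions: u(0) = -1/8 + C1 = -5 and u'(0) = 3/8 + 4*C2 = 2. Solving gives C1 = -39/8, C2 = 13/32.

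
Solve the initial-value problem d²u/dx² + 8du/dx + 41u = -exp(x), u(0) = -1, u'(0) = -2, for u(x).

Characteristic equation r² + 8r + 41 = 0 has discriminant (8)² - 4·(41) = -100 < 0, so r = -4 ± 5i.
Hence u_h = C1*cos(5*x)*exp(-4*x) + C2*exp(-4*x)*sin(5*x).
Try u_p = A*exp(x). Substituting into the equation and dividing by exp(x) gives A = -1/50, so u_p = -exp(x)/50.
General solution: u = -exp(x)/50 + C1*cos(5*x)*exp(-4*x) + C2*exp(-4*x)*sin(5*x).
Apply the initial conditions: u(0) = -1/50 + C1 = -1 and u'(0) = -1/50 - 4*C1 + 5*C2 = -2. Solving gives C1 = -49/50, C2 = -59/50.

u = -exp(x)/50 - 59*exp(-4*x)*sin(5*x)/50 - 49*cos(5*x)*exp(-4*x)/50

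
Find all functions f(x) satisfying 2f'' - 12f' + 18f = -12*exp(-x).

f = -3*exp(-x)/8 + C1*exp(3*x) + C2*x*exp(3*x)

Divide through by 2: f'' - 6f' + 9f = -6*exp(-x).
Characteristic equation r² - 6r + 9 = 0 has discriminant (-6)² - 4·(9) = 0, so r = 3 is a repeated root.
Hence f_h = (C1 + C2*x)*exp(3*x).
Try f_p = A*exp(-x). Substituting into the equation and dividing by exp(-x) gives A = -3/8, so f_p = -3*exp(-x)/8.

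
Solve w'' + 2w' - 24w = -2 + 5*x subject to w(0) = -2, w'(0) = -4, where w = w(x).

w = 19/288 - 259*exp(4*x)/160 - 161*exp(-6*x)/360 - 5*x/24

Characteristic equation r² + 2r - 24 = 0 factors as (r - 4)(r + 6) = 0, so r = 4, -6.
Hence w_h = C1*exp(4*x) + C2*exp(-6*x).
For the particular solution try w_p = A0 + A1*x. Substituting and matching coefficients of each power of x gives A0 = 19/288, A1 = -5/24, so w_p = 19/288 - 5*x/24.
General solution: w = 19/288 - 5*x/24 + C1*exp(4*x) + C2*exp(-6*x).
Apply the initial conditions: w(0) = 19/288 + C1 + C2 = -2 and w'(0) = -5/24 - 6*C2 + 4*C1 = -4. Solving gives C1 = -259/160, C2 = -161/360.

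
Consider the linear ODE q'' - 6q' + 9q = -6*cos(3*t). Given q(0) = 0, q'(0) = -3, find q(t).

q = sin(3*t)/3 - 4*t*exp(3*t)

Characteristic equation r² - 6r + 9 = 0 has discriminant (-6)² - 4·(9) = 0, so r = 3 is a repeated root.
Hence q_h = (C1 + C2*t)*exp(3*t).
Try q_p = A*cos(3*t) + B*sin(3*t). Substituting and equating the coefficients of cos(3t) and sin(3t) gives A = 0, B = 1/3, so q_p = sin(3*t)/3.
General solution: q = sin(3*t)/3 + C1*exp(3*t) + C2*t*exp(3*t).
Apply the initial conditions: q(0) = C1 = 0 and q'(0) = 1 + C2 + 3*C1 = -3. Solving gives C1 = 0, C2 = -4.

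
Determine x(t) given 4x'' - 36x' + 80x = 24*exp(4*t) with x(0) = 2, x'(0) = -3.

x = -5*exp(5*t) + 7*exp(4*t) - 6*t*exp(4*t)

Divide through by 4: x'' - 9x' + 20x = 6*exp(4*t).
Characteristic equation r² - 9r + 20 = 0 factors as (r - 4)(r - 5) = 0, so r = 4, 5.
Hence x_h = C1*exp(4*t) + C2*exp(5*t).
Since exp(4*t) solves the homogeneous equation (r = 4 is a root of multiplicity 1), multiply the trial by t. Try x_p = A*t*exp(4*t). Substituting into the equation and dividing by exp(4*t) gives A = -6, so x_p = -6*t*exp(4*t).
General solution: x = C1*exp(4*t) + C2*exp(5*t) - 6*t*exp(4*t).
Apply the initial conditions: x(0) = C1 + C2 = 2 and x'(0) = -6 + 4*C1 + 5*C2 = -3. Solving gives C1 = 7, C2 = -5.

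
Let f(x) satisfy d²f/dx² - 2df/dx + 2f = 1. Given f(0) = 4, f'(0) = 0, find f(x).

f = 1/2 - 7*exp(x)*sin(x)/2 + 7*cos(x)*exp(x)/2

Characteristic equation r² - 2r + 2 = 0 has discriminant (-2)² - 4·(2) = -4 < 0, so r = 1 ± i.
Hence f_h = C1*cos(x)*exp(x) + C2*exp(x)*sin(x).
For the particular solution try f_p = A0. Substituting and matching coefficients of each power of x gives A0 = 1/2, so f_p = 1/2.
General solution: f = 1/2 + C1*cos(x)*exp(x) + C2*exp(x)*sin(x).
Apply the initial conditions: f(0) = 1/2 + C1 = 4 and f'(0) = C1 + C2 = 0. Solving gives C1 = 7/2, C2 = -7/2.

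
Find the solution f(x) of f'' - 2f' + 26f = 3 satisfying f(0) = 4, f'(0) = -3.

f = 3/26 - 179*exp(x)*sin(5*x)/130 + 101*cos(5*x)*exp(x)/26

Characteristic equation r² - 2r + 26 = 0 has discriminant (-2)² - 4·(26) = -100 < 0, so r = 1 ± 5i.
Hence f_h = C1*cos(5*x)*exp(x) + C2*exp(x)*sin(5*x).
For the particular solution try f_p = A0. Substituting and matching coefficients of each power of x gives A0 = 3/26, so f_p = 3/26.
General solution: f = 3/26 + C1*cos(5*x)*exp(x) + C2*exp(x)*sin(5*x).
Apply the initial conditions: f(0) = 3/26 + C1 = 4 and f'(0) = C1 + 5*C2 = -3. Solving gives C1 = 101/26, C2 = -179/130.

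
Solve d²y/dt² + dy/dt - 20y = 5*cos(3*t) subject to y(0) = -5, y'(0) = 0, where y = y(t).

y = -655*exp(-5*t)/306 - 121*exp(4*t)/45 - 29*cos(3*t)/170 + 3*sin(3*t)/170

Characteristic equation r² + r - 20 = 0 factors as (r - 4)(r + 5) = 0, so r = 4, -5.
Hence y_h = C1*exp(4*t) + C2*exp(-5*t).
Try y_p = A*cos(3*t) + B*sin(3*t). Substituting and equating the coefficients of cos(3t) and sin(3t) gives A = -29/170, B = 3/170, so y_p = -29*cos(3*t)/170 + 3*sin(3*t)/170.
General solution: y = -29*cos(3*t)/170 + 3*sin(3*t)/170 + C1*exp(4*t) + C2*exp(-5*t).
Apply the initial conditions: y(0) = -29/170 + C1 + C2 = -5 and y'(0) = 9/170 - 5*C2 + 4*C1 = 0. Solving gives C1 = -121/45, C2 = -655/306.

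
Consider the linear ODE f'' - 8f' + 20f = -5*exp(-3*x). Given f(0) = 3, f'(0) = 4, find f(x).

f = -5*exp(-3*x)/53 - 459*exp(4*x)*sin(2*x)/106 + 164*cos(2*x)*exp(4*x)/53

Characteristic equation r² - 8r + 20 = 0 has discriminant (-8)² - 4·(20) = -16 < 0, so r = 4 ± 2i.
Hence f_h = C1*cos(2*x)*exp(4*x) + C2*exp(4*x)*sin(2*x).
Try f_p = A*exp(-3*x). Substituting into the equation and dividing by exp(-3*x) gives A = -5/53, so f_p = -5*exp(-3*x)/53.
General solution: f = -5*exp(-3*x)/53 + C1*cos(2*x)*exp(4*x) + C2*exp(4*x)*sin(2*x).
Apply the initial conditions: f(0) = -5/53 + C1 = 3 and f'(0) = 15/53 + 2*C2 + 4*C1 = 4. Solving gives C1 = 164/53, C2 = -459/106.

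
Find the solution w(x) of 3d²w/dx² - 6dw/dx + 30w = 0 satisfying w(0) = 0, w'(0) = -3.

w = -exp(x)*sin(3*x)

Divide through by 3: w'' - 2w' + 10w = 0.
Characteristic equation r² - 2r + 10 = 0 has discriminant (-2)² - 4·(10) = -36 < 0, so r = 1 ± 3i.
Hence w_h = C1*cos(3*x)*exp(x) + C2*exp(x)*sin(3*x).
Apply the initial conditions: w(0) = C1 = 0 and w'(0) = C1 + 3*C2 = -3. Solving gives C1 = 0, C2 = -1.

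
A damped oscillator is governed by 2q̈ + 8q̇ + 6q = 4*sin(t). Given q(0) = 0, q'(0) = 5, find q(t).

q = 3*exp(-t) - 13*exp(-3*t)/5 - 2*cos(t)/5 + sin(t)/5

Divide through by 2: q'' + 4q' + 3q = 2*sin(t).
Characteristic equation r² + 4r + 3 = 0 factors as (r + 1)(r + 3) = 0, so r = -1, -3.
Hence q_h = C1*exp(-t) + C2*exp(-3*t).
Try q_p = A*cos(t) + B*sin(t). Substituting and equating the coefficients of cos(t) and sin(t) gives A = -2/5, B = 1/5, so q_p = -2*cos(t)/5 + sin(t)/5.
General solution: q = -2*cos(t)/5 + sin(t)/5 + C1*exp(-t) + C2*exp(-3*t).
Apply the initial conditions: q(0) = -2/5 + C1 + C2 = 0 and q'(0) = 1/5 - C1 - 3*C2 = 5. Solving gives C1 = 3, C2 = -13/5.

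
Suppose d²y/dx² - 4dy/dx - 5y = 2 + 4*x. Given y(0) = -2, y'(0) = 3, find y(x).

Characteristic equation r² - 4r - 5 = 0 factors as (r - 5)(r + 1) = 0, so r = 5, -1.
Hence y_h = C1*exp(5*x) + C2*exp(-x).
For the particular solution try y_p = A0 + A1*x. Substituting and matching coefficients of each power of x gives A0 = 6/25, A1 = -4/5, so y_p = 6/25 - 4*x/5.
General solution: y = 6/25 - 4*x/5 + C1*exp(5*x) + C2*exp(-x).
Apply the initial conditions: y(0) = 6/25 + C1 + C2 = -2 and y'(0) = -4/5 - C2 + 5*C1 = 3. Solving gives C1 = 13/50, C2 = -5/2.

y = 6/25 - 5*exp(-x)/2 - 4*x/5 + 13*exp(5*x)/50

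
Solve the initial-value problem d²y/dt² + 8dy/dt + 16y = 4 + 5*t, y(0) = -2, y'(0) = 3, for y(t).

y = 3/32 - 67*exp(-4*t)/32 + 5*t/16 - 91*t*exp(-4*t)/16

Characteristic equation r² + 8r + 16 = 0 has discriminant (8)² - 4·(16) = 0, so r = -4 is a repeated root.
Hence y_h = (C1 + C2*t)*exp(-4*t).
For the particular solution try y_p = A0 + A1*t. Substituting and matching coefficients of each power of t gives A0 = 3/32, A1 = 5/16, so y_p = 3/32 + 5*t/16.
General solution: y = 3/32 + 5*t/16 + C1*exp(-4*t) + C2*t*exp(-4*t).
Apply the initial conditions: y(0) = 3/32 + C1 = -2 and y'(0) = 5/16 + C2 - 4*C1 = 3. Solving gives C1 = -67/32, C2 = -91/16.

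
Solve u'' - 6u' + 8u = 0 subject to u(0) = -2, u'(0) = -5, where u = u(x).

u = -3*exp(2*x)/2 - exp(4*x)/2

Characteristic equation r² - 6r + 8 = 0 factors as (r - 2)(r - 4) = 0, so r = 2, 4.
Hence u_h = C1*exp(2*x) + C2*exp(4*x).
Apply the initial conditions: u(0) = C1 + C2 = -2 and u'(0) = 2*C1 + 4*C2 = -5. Solving gives C1 = -3/2, C2 = -1/2.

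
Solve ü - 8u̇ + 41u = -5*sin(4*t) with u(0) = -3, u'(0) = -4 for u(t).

Characteristic equation r² - 8r + 41 = 0 has discriminant (-8)² - 4·(41) = -100 < 0, so r = 4 ± 5i.
Hence u_h = C1*cos(5*t)*exp(4*t) + C2*exp(4*t)*sin(5*t).
Try u_p = A*cos(4*t) + B*sin(4*t). Substituting and equating the coefficients of cos(4t) and sin(4t) gives A = -160/1649, B = -125/1649, so u_p = -160*cos(4*t)/1649 - 125*sin(4*t)/1649.
General solution: u = -160*cos(4*t)/1649 - 125*sin(4*t)/1649 + C1*cos(5*t)*exp(4*t) + C2*exp(4*t)*sin(5*t).
Apply the initial conditions: u(0) = -160/1649 + C1 = -3 and u'(0) = -500/1649 + 4*C1 + 5*C2 = -4. Solving gives C1 = -4787/1649, C2 = 13052/8245.

u = -160*cos(4*t)/1649 - 125*sin(4*t)/1649 - 4787*cos(5*t)*exp(4*t)/1649 + 13052*exp(4*t)*sin(5*t)/8245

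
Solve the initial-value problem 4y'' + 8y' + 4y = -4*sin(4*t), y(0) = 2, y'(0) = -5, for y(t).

Divide through by 4: y'' + 2y' + y = -sin(4*t).
Characteristic equation r² + 2r + 1 = 0 has discriminant (2)² - 4·(1) = 0, so r = -1 is a repeated root.
Hence y_h = (C1 + C2*t)*exp(-t).
Try y_p = A*cos(4*t) + B*sin(4*t). Substituting and equating the coefficients of cos(4t) and sin(4t) gives A = 8/289, B = 15/289, so y_p = 8*cos(4*t)/289 + 15*sin(4*t)/289.
General solution: y = 8*cos(4*t)/289 + 15*sin(4*t)/289 + C1*exp(-t) + C2*t*exp(-t).
Apply the initial conditions: y(0) = 8/289 + C1 = 2 and y'(0) = 60/289 + C2 - C1 = -5. Solving gives C1 = 570/289, C2 = -55/17.

y = 8*cos(4*t)/289 + 15*sin(4*t)/289 + 570*exp(-t)/289 - 55*t*exp(-t)/17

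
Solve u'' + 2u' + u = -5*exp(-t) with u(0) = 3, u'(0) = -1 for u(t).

Characteristic equation r² + 2r + 1 = 0 has discriminant (2)² - 4·(1) = 0, so r = -1 is a repeated root.
Hence u_h = (C1 + C2*t)*exp(-t).
Since exp(-t) solves the homogeneous equation (r = -1 is a root of multiplicity 2), multiply the trial by t^2. Try u_p = A*t^2*exp(-t). Substituting into the equation and dividing by exp(-t) gives A = -5/2, so u_p = -5*t^2*exp(-t)/2.
General solution: u = C1*exp(-t) - 5*t^2*exp(-t)/2 + C2*t*exp(-t).
Apply the initial conditions: u(0) = C1 = 3 and u'(0) = C2 - C1 = -1. Solving gives C1 = 3, C2 = 2.

u = 3*exp(-t) + 2*t*exp(-t) - 5*t**2*exp(-t)/2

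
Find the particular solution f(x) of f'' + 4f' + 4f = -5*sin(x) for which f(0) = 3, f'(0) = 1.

Characteristic equation r² + 4r + 4 = 0 has discriminant (4)² - 4·(4) = 0, so r = -2 is a repeated root.
Hence f_h = (C1 + C2*x)*exp(-2*x).
Try f_p = A*cos(x) + B*sin(x). Substituting and equating the coefficients of cos(x) and sin(x) gives A = 4/5, B = -3/5, so f_p = -3*sin(x)/5 + 4*cos(x)/5.
General solution: f = -3*sin(x)/5 + 4*cos(x)/5 + C1*exp(-2*x) + C2*x*exp(-2*x).
Apply the initial conditions: f(0) = 4/5 + C1 = 3 and f'(0) = -3/5 + C2 - 2*C1 = 1. Solving gives C1 = 11/5, C2 = 6.

f = -3*sin(x)/5 + 4*cos(x)/5 + 11*exp(-2*x)/5 + 6*x*exp(-2*x)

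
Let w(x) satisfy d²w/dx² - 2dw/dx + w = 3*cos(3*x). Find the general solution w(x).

w = -9*sin(3*x)/50 - 6*cos(3*x)/25 + C1*exp(x) + C2*x*exp(x)

Characteristic equation r² - 2r + 1 = 0 has discriminant (-2)² - 4·(1) = 0, so r = 1 is a repeated root.
Hence w_h = (C1 + C2*x)*exp(x).
Try w_p = A*cos(3*x) + B*sin(3*x). Substituting and equating the coefficients of cos(3x) and sin(3x) gives A = -6/25, B = -9/50, so w_p = -9*sin(3*x)/50 - 6*cos(3*x)/25.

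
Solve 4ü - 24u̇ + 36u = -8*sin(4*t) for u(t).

Divide through by 4: u'' - 6u' + 9u = -2*sin(4*t).
Characteristic equation r² - 6r + 9 = 0 has discriminant (-6)² - 4·(9) = 0, so r = 3 is a repeated root.
Hence u_h = (C1 + C2*t)*exp(3*t).
Try u_p = A*cos(4*t) + B*sin(4*t). Substituting and equating the coefficients of cos(4t) and sin(4t) gives A = -48/625, B = 14/625, so u_p = -48*cos(4*t)/625 + 14*sin(4*t)/625.

u = -48*cos(4*t)/625 + 14*sin(4*t)/625 + C1*exp(3*t) + C2*t*exp(3*t)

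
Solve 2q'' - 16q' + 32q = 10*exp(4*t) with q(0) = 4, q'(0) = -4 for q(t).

Divide through by 2: q'' - 8q' + 16q = 5*exp(4*t).
Characteristic equation r² - 8r + 16 = 0 has discriminant (-8)² - 4·(16) = 0, so r = 4 is a repeated root.
Hence q_h = (C1 + C2*t)*exp(4*t).
Since exp(4*t) solves the homogeneous equation (r = 4 is a root of multiplicity 2), multiply the trial by t^2. Try q_p = A*t^2*exp(4*t). Substituting into the equation and dividing by exp(4*t) gives A = 5/2, so q_p = 5*t^2*exp(4*t)/2.
General solution: q = C1*exp(4*t) + 5*t^2*exp(4*t)/2 + C2*t*exp(4*t).
Apply the initial conditions: q(0) = C1 = 4 and q'(0) = C2 + 4*C1 = -4. Solving gives C1 = 4, C2 = -20.

q = 4*exp(4*t) - 20*t*exp(4*t) + 5*t**2*exp(4*t)/2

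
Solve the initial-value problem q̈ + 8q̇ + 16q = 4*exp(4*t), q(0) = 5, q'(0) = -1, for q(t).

q = exp(4*t)/16 + 79*exp(-4*t)/16 + 37*t*exp(-4*t)/2

Characteristic equation r² + 8r + 16 = 0 has discriminant (8)² - 4·(16) = 0, so r = -4 is a repeated root.
Hence q_h = (C1 + C2*t)*exp(-4*t).
Try q_p = A*exp(4*t). Substituting into the equation and dividing by exp(4*t) gives A = 1/16, so q_p = exp(4*t)/16.
General solution: q = exp(4*t)/16 + C1*exp(-4*t) + C2*t*exp(-4*t).
Apply the initial conditions: q(0) = 1/16 + C1 = 5 and q'(0) = 1/4 + C2 - 4*C1 = -1. Solving gives C1 = 79/16, C2 = 37/2.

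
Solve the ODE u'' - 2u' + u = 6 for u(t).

Characteristic equation r² - 2r + 1 = 0 has discriminant (-2)² - 4·(1) = 0, so r = 1 is a repeated root.
Hence u_h = (C1 + C2*t)*exp(t).
For the particular solution try u_p = A0. Substituting and matching coefficients of each power of t gives A0 = 6, so u_p = 6.

u = 6 + C1*exp(t) + C2*t*exp(t)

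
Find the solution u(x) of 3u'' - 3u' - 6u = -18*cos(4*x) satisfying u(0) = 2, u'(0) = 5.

u = -23*exp(-x)/51 + 6*sin(4*x)/85 + 27*cos(4*x)/85 + 32*exp(2*x)/15

Divide through by 3: u'' - u' - 2u = -6*cos(4*x).
Characteristic equation r² - r - 2 = 0 factors as (r - 2)(r + 1) = 0, so r = 2, -1.
Hence u_h = C1*exp(2*x) + C2*exp(-x).
Try u_p = A*cos(4*x) + B*sin(4*x). Substituting and equating the coefficients of cos(4x) and sin(4x) gives A = 27/85, B = 6/85, so u_p = 6*sin(4*x)/85 + 27*cos(4*x)/85.
General solution: u = 6*sin(4*x)/85 + 27*cos(4*x)/85 + C1*exp(2*x) + C2*exp(-x).
Apply the initial conditions: u(0) = 27/85 + C1 + C2 = 2 and u'(0) = 24/85 - C2 + 2*C1 = 5. Solving gives C1 = 32/15, C2 = -23/51.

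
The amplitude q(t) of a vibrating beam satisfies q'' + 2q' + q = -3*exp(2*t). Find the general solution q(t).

q = -exp(2*t)/3 + C1*exp(-t) + C2*t*exp(-t)

Characteristic equation r² + 2r + 1 = 0 has discriminant (2)² - 4·(1) = 0, so r = -1 is a repeated root.
Hence q_h = (C1 + C2*t)*exp(-t).
Try q_p = A*exp(2*t). Substituting into the equation and dividing by exp(2*t) gives A = -1/3, so q_p = -exp(2*t)/3.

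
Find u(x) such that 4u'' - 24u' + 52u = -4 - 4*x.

Divide through by 4: u'' - 6u' + 13u = -1 - x.
Characteristic equation r² - 6r + 13 = 0 has discriminant (-6)² - 4·(13) = -16 < 0, so r = 3 ± 2i.
Hence u_h = C1*cos(2*x)*exp(3*x) + C2*exp(3*x)*sin(2*x).
For the particular solution try u_p = A0 + A1*x. Substituting and matching coefficients of each power of x gives A0 = -19/169, A1 = -1/13, so u_p = -19/169 - x/13.

u = -19/169 - x/13 + C1*cos(2*x)*exp(3*x) + C2*exp(3*x)*sin(2*x)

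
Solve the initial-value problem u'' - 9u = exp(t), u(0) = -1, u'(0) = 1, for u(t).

Characteristic equation r² - 9 = 0 factors as (r + 3)(r - 3) = 0, so r = -3, 3.
Hence u_h = C1*exp(-3*t) + C2*exp(3*t).
Try u_p = A*exp(t). Substituting into the equation and dividing by exp(t) gives A = -1/8, so u_p = -exp(t)/8.
General solution: u = -exp(t)/8 + C1*exp(-3*t) + C2*exp(3*t).
Apply the initial conditions: u(0) = -1/8 + C1 + C2 = -1 and u'(0) = -1/8 - 3*C1 + 3*C2 = 1. Solving gives C1 = -5/8, C2 = -1/4.

u = -5*exp(-3*t)/8 - exp(3*t)/4 - exp(t)/8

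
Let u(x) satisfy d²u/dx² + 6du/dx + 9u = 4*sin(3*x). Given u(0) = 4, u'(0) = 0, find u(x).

Characteristic equation r² + 6r + 9 = 0 has discriminant (6)² - 4·(9) = 0, so r = -3 is a repeated root.
Hence u_h = (C1 + C2*x)*exp(-3*x).
Try u_p = A*cos(3*x) + B*sin(3*x). Substituting and equating the coefficients of cos(3x) and sin(3x) gives A = -2/9, B = 0, so u_p = -2*cos(3*x)/9.
General solution: u = -2*cos(3*x)/9 + C1*exp(-3*x) + C2*x*exp(-3*x).
Apply the initial conditions: u(0) = -2/9 + C1 = 4 and u'(0) = C2 - 3*C1 = 0. Solving gives C1 = 38/9, C2 = 38/3.

u = -2*cos(3*x)/9 + 38*exp(-3*x)/9 + 38*x*exp(-3*x)/3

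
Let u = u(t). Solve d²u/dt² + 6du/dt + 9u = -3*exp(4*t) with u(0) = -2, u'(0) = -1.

u = -95*exp(-3*t)/49 - 3*exp(4*t)/49 - 46*t*exp(-3*t)/7

Characteristic equation r² + 6r + 9 = 0 has discriminant (6)² - 4·(9) = 0, so r = -3 is a repeated root.
Hence u_h = (C1 + C2*t)*exp(-3*t).
Try u_p = A*exp(4*t). Substituting into the equation and dividing by exp(4*t) gives A = -3/49, so u_p = -3*exp(4*t)/49.
General solution: u = -3*exp(4*t)/49 + C1*exp(-3*t) + C2*t*exp(-3*t).
Apply the initial conditions: u(0) = -3/49 + C1 = -2 and u'(0) = -12/49 + C2 - 3*C1 = -1. Solving gives C1 = -95/49, C2 = -46/7.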